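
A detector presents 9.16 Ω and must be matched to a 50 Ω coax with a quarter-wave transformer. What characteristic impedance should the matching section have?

Z_qwt = √(Z_0·R_L) = √(50 × 9.16) = √458

Z_qwt ≈ 21.4 Ω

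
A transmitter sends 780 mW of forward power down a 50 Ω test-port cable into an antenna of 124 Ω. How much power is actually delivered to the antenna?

Γ = (124 − 50)/(124 + 50) = 0.425
|Γ|² = 0.181
P_refl = |Γ|²·P_inc = 141 mW, P_del = (1 − |Γ|²)·P_inc = 639 mW

P_delivered ≈ 639 mW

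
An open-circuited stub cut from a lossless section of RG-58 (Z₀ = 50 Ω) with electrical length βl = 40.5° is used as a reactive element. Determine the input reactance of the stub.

tan(βl) = 0.854
For an open-circuited stub, Z_in = −jZ_0·cot(βl) = −jZ_0/tan(βl)

X_in ≈ -58.5 Ω (capacitive)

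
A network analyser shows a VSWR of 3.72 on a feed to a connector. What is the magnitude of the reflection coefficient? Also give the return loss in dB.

|Γ| = (S − 1)/(S + 1) = (3.72 − 1)/(3.72 + 1) = 2.72/4.72
RL = −20·log₁₀|Γ| = −20·log₁₀(0.576)

|Γ| ≈ 0.576; return loss ≈ 4.79 dB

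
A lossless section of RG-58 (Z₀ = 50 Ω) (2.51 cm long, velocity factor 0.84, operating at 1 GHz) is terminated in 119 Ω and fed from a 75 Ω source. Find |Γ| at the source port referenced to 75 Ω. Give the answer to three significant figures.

λ = v/f = 0.84·c / 1 GHz = 0.252 m
βl = 2π·l/λ = 2π × 0.0996 = 35.9°
tan(βl) = 0.723
Z_in = Z_0·(Z_L + jZ_0·tanβl)/(Z_0 + jZ_L·tanβl) = 45.8 − j42.6 Ω
Γ_s = (Z_in − Z_s)/(Z_in + Z_s) = (-29.2 − j42.6)/(121 − j42.6), |Γ_s| = 0.403

|Γ| ≈ 0.403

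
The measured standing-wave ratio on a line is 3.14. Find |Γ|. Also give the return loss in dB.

|Γ| = (S − 1)/(S + 1) = (3.14 − 1)/(3.14 + 1) = 2.14/4.14
RL = −20·log₁₀|Γ| = −20·log₁₀(0.517)

|Γ| ≈ 0.517; return loss ≈ 5.73 dB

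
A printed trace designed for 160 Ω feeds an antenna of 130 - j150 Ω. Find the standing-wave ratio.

Γ = (Z_L − Z_0)/(Z_L + Z_0) = (-30 − j150)/(290 − j150)
|Γ| = 153/326 = 0.469
VSWR = (1 + |Γ|)/(1 − |Γ|) = 1.47/0.531

VSWR ≈ 2.76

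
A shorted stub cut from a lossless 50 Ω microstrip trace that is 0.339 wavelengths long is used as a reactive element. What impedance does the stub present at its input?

Z_in ≈ −j79.9 Ω

βl = 2π × 0.339 = 122°
tan(βl) = -1.6
For a shorted stub, Z_in = jZ_0·tan(βl)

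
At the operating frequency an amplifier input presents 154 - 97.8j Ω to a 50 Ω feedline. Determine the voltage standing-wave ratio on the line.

Γ = (Z_L − Z_0)/(Z_L + Z_0) = (104 − j97.8)/(204 − j97.8)
|Γ| = 143/226 = 0.631
VSWR = (1 + |Γ|)/(1 − |Γ|) = 1.63/0.369

VSWR ≈ 4.42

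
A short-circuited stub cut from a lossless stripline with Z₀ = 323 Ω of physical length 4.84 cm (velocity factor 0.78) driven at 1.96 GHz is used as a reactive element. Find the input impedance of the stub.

λ = v/f = 0.78·c / 1.96 GHz = 0.119 m
βl = 2π·l/λ = 2π × 0.405 = 146°
tan(βl) = -0.676
For a short-circuited stub, Z_in = jZ_0·tan(βl)

Z_in ≈ −j218 Ω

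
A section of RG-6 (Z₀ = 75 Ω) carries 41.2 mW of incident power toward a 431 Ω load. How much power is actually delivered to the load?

Γ = (431 − 75)/(431 + 75) = 0.704
|Γ|² = 0.495
P_refl = |Γ|²·P_inc = 20.4 mW, P_del = (1 − |Γ|²)·P_inc = 20.8 mW

P_delivered ≈ 20.8 mW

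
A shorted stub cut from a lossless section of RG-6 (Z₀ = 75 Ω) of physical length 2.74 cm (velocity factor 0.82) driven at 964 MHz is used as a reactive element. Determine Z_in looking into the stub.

λ = v/f = 0.82·c / 964 MHz = 0.255 m
βl = 2π·l/λ = 2π × 0.107 = 38.7°
tan(βl) = 0.8
For a shorted stub, Z_in = jZ_0·tan(βl)

Z_in ≈ +j60 Ω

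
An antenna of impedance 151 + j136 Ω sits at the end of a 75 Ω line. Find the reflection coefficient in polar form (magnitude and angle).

Γ ≈ 0.591 ∠ 29.8°

Γ = (Z_L − Z_0)/(Z_L + Z_0) = (76 + j136)/(226 + j136)
|Γ| = 156/264 = 0.591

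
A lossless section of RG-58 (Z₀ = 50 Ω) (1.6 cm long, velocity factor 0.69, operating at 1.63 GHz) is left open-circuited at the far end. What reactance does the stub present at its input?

λ = v/f = 0.69·c / 1.63 GHz = 0.127 m
βl = 2π·l/λ = 2π × 0.126 = 45.4°
tan(βl) = 1.01
For an open-circuited stub, Z_in = −jZ_0·cot(βl) = −jZ_0/tan(βl)

X_in ≈ -49.4 Ω (capacitive)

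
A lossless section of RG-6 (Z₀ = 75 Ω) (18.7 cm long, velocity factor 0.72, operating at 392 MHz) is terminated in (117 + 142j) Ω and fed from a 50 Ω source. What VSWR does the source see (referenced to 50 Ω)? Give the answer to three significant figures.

λ = v/f = 0.72·c / 392 MHz = 0.551 m
βl = 2π·l/λ = 2π × 0.339 = 122°
tan(βl) = -1.59
Z_in = Z_0·(Z_L + jZ_0·tanβl)/(Z_0 + jZ_L·tanβl) = 18.6 + j17.2 Ω
Γ_s = (Z_in − Z_s)/(Z_in + Z_s) = (-31.4 + j17.2)/(68.6 + j17.2), |Γ_s| = 0.507
VSWR = (1 + |Γ_s|)/(1 − |Γ_s|)

VSWR ≈ 3.05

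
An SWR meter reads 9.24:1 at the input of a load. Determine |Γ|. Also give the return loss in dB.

|Γ| = (S − 1)/(S + 1) = (9.24 − 1)/(9.24 + 1) = 8.24/10.2
RL = −20·log₁₀|Γ| = −20·log₁₀(0.805)

|Γ| ≈ 0.805; return loss ≈ 1.89 dB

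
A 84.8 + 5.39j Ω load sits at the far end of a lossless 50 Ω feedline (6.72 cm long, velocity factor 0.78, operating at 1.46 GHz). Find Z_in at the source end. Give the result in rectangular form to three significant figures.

Z_in ≈ 55.2 + j27.9 Ω

λ = v/f = 0.78·c / 1.46 GHz = 0.16 m
βl = 2π·l/λ = 2π × 0.419 = 151°
tan(βl) = tan(151°) = -0.556
Z_in = Z_0·(Z_L + jZ_0·tanβl)/(Z_0 + jZ_L·tanβl)
     = 50·(84.8 − j22.4)/(53 − j47.1)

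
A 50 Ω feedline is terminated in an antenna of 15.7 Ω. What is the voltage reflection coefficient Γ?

Γ = (Z_L − Z_0)/(Z_L + Z_0) = (15.7 − 50)/(15.7 + 50) = -34.3/65.7

Γ = -0.522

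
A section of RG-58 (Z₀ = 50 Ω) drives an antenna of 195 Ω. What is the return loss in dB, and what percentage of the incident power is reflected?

Γ = (195 − 50)/(195 + 50) = 0.592
RL = −20·log₁₀(0.592) = 4.56 dB
P_refl/P_inc = |Γ|² = 0.35

RL ≈ 4.56 dB; 35% of incident power reflected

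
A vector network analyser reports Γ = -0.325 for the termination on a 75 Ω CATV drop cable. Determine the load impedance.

Z_L ≈ 38.2 Ω

Z_L = Z_0·(1 + Γ)/(1 − Γ) = 75·(0.675)/(1.32)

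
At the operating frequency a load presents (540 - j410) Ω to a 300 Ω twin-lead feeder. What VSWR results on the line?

VSWR ≈ 3.07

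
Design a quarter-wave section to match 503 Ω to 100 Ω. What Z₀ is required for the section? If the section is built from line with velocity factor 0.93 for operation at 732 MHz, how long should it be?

Z_qwt = √(Z_0·R_L) = √(100 × 503) = √50300
λ = 0.93·c/f = 0.381 m, so l = λ/4 = 0.0953 m

Z_qwt ≈ 224 Ω; length ≈ 9.53 cm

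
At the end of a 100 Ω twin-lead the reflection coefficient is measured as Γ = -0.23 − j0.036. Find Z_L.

Z_L ≈ 62.5 − j4.75 Ω

Z_L = Z_0·(1 + Γ)/(1 − Γ) = 100·(0.77 − j0.036)/(1.23 + j0.036)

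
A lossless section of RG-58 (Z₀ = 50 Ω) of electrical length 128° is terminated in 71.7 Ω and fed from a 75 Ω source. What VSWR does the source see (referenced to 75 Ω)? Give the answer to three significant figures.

VSWR ≈ 1.84

tan(βl) = -1.28
Z_in = Z_0·(Z_L + jZ_0·tanβl)/(Z_0 + jZ_L·tanβl) = 43.3 + j15.5 Ω
Γ_s = (Z_in − Z_s)/(Z_in + Z_s) = (-31.7 + j15.5)/(118 + j15.5), |Γ_s| = 0.296
VSWR = (1 + |Γ_s|)/(1 − |Γ_s|)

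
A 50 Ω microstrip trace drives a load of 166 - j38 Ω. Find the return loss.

RL ≈ 5.09 dB

Γ = (116 − j38)/(216 − j38), |Γ| = 0.557
RL = −20·log₁₀|Γ| = −20·log₁₀(0.557)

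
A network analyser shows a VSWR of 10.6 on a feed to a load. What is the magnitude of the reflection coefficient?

|Γ| = (S − 1)/(S + 1) = (10.6 − 1)/(10.6 + 1) = 9.6/11.6

|Γ| ≈ 0.828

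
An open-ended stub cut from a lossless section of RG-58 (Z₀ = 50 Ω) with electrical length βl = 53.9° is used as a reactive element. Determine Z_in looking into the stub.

Z_in ≈ −j36.5 Ω

tan(βl) = 1.37
For an open-ended stub, Z_in = −jZ_0·cot(βl) = −jZ_0/tan(βl)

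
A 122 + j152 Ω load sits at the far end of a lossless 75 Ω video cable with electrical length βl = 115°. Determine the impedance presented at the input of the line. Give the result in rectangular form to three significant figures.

Z_in ≈ 16.8 + j9.28 Ω

tan(βl) = tan(115°) = -2.14
Z_in = Z_0·(Z_L + jZ_0·tanβl)/(Z_0 + jZ_L·tanβl)
     = 75·(122 − j8.84)/(401 − j262)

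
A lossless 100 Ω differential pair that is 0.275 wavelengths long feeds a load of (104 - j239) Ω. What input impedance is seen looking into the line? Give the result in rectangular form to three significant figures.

βl = 2π × 0.275 = 99°
tan(βl) = tan(99°) = -6.31
Z_in = Z_0·(Z_L + jZ_0·tanβl)/(Z_0 + jZ_L·tanβl)
     = 100·(104 − j870)/(-1410 − j657)

Z_in ≈ 17.6 + j53.6 Ω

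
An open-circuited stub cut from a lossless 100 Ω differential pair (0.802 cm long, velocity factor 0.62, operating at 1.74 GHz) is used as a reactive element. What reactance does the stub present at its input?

λ = v/f = 0.62·c / 1.74 GHz = 0.107 m
βl = 2π·l/λ = 2π × 0.075 = 27°
tan(βl) = 0.51
For an open-circuited stub, Z_in = −jZ_0·cot(βl) = −jZ_0/tan(βl)

X_in ≈ -196 Ω (capacitive)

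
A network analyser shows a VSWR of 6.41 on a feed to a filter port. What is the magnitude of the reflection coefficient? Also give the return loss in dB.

|Γ| ≈ 0.73; return loss ≈ 2.73 dB

|Γ| = (S − 1)/(S + 1) = (6.41 − 1)/(6.41 + 1) = 5.41/7.41
RL = −20·log₁₀|Γ| = −20·log₁₀(0.73)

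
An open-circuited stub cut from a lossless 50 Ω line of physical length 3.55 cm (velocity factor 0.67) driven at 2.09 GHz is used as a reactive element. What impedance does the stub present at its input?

λ = v/f = 0.67·c / 2.09 GHz = 0.0962 m
βl = 2π·l/λ = 2π × 0.369 = 133°
tan(βl) = -1.08
For an open-circuited stub, Z_in = −jZ_0·cot(βl) = −jZ_0/tan(βl)

Z_in ≈ +j46.4 Ω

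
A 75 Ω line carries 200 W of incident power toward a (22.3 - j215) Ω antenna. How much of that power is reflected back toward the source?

|Γ| = |(-52.7 − j215)/(97.3 − j215)| = 0.938
|Γ|² = 0.88
P_refl = |Γ|²·P_inc = 176 W, P_del = (1 − |Γ|²)·P_inc = 24 W

P_reflected ≈ 176 W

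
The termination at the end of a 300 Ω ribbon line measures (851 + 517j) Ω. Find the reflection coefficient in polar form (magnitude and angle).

Γ = (Z_L − Z_0)/(Z_L + Z_0) = (551 + j517)/(1151 + j517)
|Γ| = 756/1260 = 0.599

Γ ≈ 0.599 ∠ 19°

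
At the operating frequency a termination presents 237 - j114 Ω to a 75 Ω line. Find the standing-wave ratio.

VSWR ≈ 3.95

Γ = (Z_L − Z_0)/(Z_L + Z_0) = (162 − j114)/(312 − j114)
|Γ| = 198/332 = 0.596
VSWR = (1 + |Γ|)/(1 − |Γ|) = 1.6/0.404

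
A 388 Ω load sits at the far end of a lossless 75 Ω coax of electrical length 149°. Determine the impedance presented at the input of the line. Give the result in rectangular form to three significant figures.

tan(βl) = tan(149°) = -0.601
Z_in = Z_0·(Z_L + jZ_0·tanβl)/(Z_0 + jZ_L·tanβl)
     = 75·(388 − j45.1)/(75 − j233)

Z_in ≈ 49.5 + j109 Ω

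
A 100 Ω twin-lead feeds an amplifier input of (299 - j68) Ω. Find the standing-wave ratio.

Γ = (Z_L − Z_0)/(Z_L + Z_0) = (199 − j68)/(399 − j68)
|Γ| = 210/405 = 0.52
VSWR = (1 + |Γ|)/(1 − |Γ|) = 1.52/0.48

VSWR ≈ 3.16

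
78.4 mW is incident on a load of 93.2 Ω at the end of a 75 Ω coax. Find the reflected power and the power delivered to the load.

Γ = (93.2 − 75)/(93.2 + 75) = 0.108
|Γ|² = 0.0117
P_refl = |Γ|²·P_inc = 0.918 mW, P_del = (1 − |Γ|²)·P_inc = 77.5 mW

P_reflected ≈ 0.918 mW; P_delivered ≈ 77.5 mW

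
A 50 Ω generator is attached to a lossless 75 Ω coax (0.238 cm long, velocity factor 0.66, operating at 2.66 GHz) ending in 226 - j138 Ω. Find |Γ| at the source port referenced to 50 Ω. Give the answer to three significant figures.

|Γ| ≈ 0.712

λ = v/f = 0.66·c / 2.66 GHz = 0.0744 m
βl = 2π·l/λ = 2π × 0.032 = 11.5°
tan(βl) = 0.204
Z_in = Z_0·(Z_L + jZ_0·tanβl)/(Z_0 + jZ_L·tanβl) = 104 − j136 Ω
Γ_s = (Z_in − Z_s)/(Z_in + Z_s) = (53.9 − j136)/(154 − j136), |Γ_s| = 0.712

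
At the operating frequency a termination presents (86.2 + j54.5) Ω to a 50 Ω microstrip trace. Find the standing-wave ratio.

VSWR ≈ 2.61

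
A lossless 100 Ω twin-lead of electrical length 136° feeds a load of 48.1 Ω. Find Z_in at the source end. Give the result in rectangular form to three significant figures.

tan(βl) = tan(136°) = -0.966
Z_in = Z_0·(Z_L + jZ_0·tanβl)/(Z_0 + jZ_L·tanβl)
     = 100·(48.1 − j96.6)/(100 − j46.4)

Z_in ≈ 76.5 − j61.1 Ω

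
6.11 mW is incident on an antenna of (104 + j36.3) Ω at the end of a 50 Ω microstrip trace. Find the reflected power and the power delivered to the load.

P_reflected ≈ 1.03 mW; P_delivered ≈ 5.08 mW

|Γ| = |(54 + j36.3)/(154 + j36.3)| = 0.411
|Γ|² = 0.169
P_refl = |Γ|²·P_inc = 1.03 mW, P_del = (1 − |Γ|²)·P_inc = 5.08 mW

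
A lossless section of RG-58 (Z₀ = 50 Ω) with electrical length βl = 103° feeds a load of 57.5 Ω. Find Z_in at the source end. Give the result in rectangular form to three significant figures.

tan(βl) = tan(103°) = -4.33
Z_in = Z_0·(Z_L + jZ_0·tanβl)/(Z_0 + jZ_L·tanβl)
     = 50·(57.5 − j217)/(50 − j249)

Z_in ≈ 44 + j2.71 Ω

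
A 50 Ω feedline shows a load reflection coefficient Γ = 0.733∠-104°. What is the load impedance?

Z_L = Z_0·(1 + Γ)/(1 − Γ) = 50·(0.823 − j0.711)/(1.18 + j0.711)

Z_L ≈ 12.2 − j37.6 Ω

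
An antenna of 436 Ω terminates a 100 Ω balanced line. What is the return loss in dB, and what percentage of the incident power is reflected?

Γ = (436 − 100)/(436 + 100) = 0.627
RL = −20·log₁₀(0.627) = 4.06 dB
P_refl/P_inc = |Γ|² = 0.393

RL ≈ 4.06 dB; 39.3% of incident power reflected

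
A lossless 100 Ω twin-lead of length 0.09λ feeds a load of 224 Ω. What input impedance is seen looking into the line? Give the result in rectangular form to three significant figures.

βl = 2π × 0.09 = 32.4°
tan(βl) = tan(32.4°) = 0.635
Z_in = Z_0·(Z_L + jZ_0·tanβl)/(Z_0 + jZ_L·tanβl)
     = 100·(224 + j63.5)/(100 + j142)

Z_in ≈ 104 − j84.4 Ω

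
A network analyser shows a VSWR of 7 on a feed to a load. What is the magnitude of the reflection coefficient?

|Γ| = (S − 1)/(S + 1) = (7 − 1)/(7 + 1) = 6/8

|Γ| ≈ 0.75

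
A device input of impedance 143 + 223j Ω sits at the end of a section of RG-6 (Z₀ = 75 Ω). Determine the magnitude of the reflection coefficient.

Γ = (Z_L − Z_0)/(Z_L + Z_0) = (68 + j223)/(218 + j223)
|Γ| = 233/312

|Γ| ≈ 0.748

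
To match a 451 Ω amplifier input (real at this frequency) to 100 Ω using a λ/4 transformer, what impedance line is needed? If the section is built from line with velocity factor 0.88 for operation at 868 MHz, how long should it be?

Z_qwt ≈ 212 Ω; length ≈ 7.6 cm

Z_qwt = √(Z_0·R_L) = √(100 × 451) = √45100
λ = 0.88·c/f = 0.304 m, so l = λ/4 = 0.076 m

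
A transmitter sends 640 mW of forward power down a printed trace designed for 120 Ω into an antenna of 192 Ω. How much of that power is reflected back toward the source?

P_reflected ≈ 34.1 mW

Γ = (192 − 120)/(192 + 120) = 0.231
|Γ|² = 0.0533
P_refl = |Γ|²·P_inc = 34.1 mW, P_del = (1 − |Γ|²)·P_inc = 606 mW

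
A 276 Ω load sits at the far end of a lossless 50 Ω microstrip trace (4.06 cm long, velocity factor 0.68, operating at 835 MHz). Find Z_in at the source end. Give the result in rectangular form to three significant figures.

Z_in ≈ 12 − j27.8 Ω

λ = v/f = 0.68·c / 835 MHz = 0.244 m
βl = 2π·l/λ = 2π × 0.166 = 59.8°
tan(βl) = tan(59.8°) = 1.72
Z_in = Z_0·(Z_L + jZ_0·tanβl)/(Z_0 + jZ_L·tanβl)
     = 50·(276 + j86)/(50 + j475)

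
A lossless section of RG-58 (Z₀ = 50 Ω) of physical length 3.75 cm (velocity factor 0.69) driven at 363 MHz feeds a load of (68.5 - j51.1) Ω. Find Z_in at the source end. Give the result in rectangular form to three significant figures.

λ = v/f = 0.69·c / 363 MHz = 0.57 m
βl = 2π·l/λ = 2π × 0.0658 = 23.7°
tan(βl) = tan(23.7°) = 0.438
Z_in = Z_0·(Z_L + jZ_0·tanβl)/(Z_0 + jZ_L·tanβl)
     = 50·(68.5 − j29.2)/(72.4 + j30)

Z_in ≈ 33.2 − j33.9 Ω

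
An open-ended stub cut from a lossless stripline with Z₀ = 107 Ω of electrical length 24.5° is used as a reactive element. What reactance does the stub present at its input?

tan(βl) = 0.456
For an open-ended stub, Z_in = −jZ_0·cot(βl) = −jZ_0/tan(βl)

X_in ≈ -235 Ω (capacitive)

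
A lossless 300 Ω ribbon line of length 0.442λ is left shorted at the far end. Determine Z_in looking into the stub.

βl = 2π × 0.442 = 159°
tan(βl) = -0.381
For a shorted stub, Z_in = jZ_0·tan(βl)

Z_in ≈ −j114 Ω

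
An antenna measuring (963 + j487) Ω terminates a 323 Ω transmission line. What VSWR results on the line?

VSWR ≈ 3.82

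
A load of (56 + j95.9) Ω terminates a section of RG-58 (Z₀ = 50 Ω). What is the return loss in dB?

Γ = (6 + j95.9)/(106 + j95.9), |Γ| = 0.672
RL = −20·log₁₀|Γ| = −20·log₁₀(0.672)

RL ≈ 3.45 dB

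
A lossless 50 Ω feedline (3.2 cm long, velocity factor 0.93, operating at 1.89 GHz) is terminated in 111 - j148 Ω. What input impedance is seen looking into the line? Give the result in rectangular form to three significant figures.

λ = v/f = 0.93·c / 1.89 GHz = 0.148 m
βl = 2π·l/λ = 2π × 0.217 = 78°
tan(βl) = tan(78°) = 4.72
Z_in = Z_0·(Z_L + jZ_0·tanβl)/(Z_0 + jZ_L·tanβl)
     = 50·(111 + j88)/(749 + j524)

Z_in ≈ 7.74 + j0.463 Ω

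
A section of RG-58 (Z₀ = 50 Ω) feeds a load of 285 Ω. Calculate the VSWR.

VSWR ≈ 5.7

For a purely resistive load, VSWR = R_L/Z_0 or Z_0/R_L (whichever > 1) = 285/50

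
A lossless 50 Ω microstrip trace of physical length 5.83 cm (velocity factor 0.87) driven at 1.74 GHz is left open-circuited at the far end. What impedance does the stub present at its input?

Z_in ≈ +j59.4 Ω

λ = v/f = 0.87·c / 1.74 GHz = 0.15 m
βl = 2π·l/λ = 2π × 0.389 = 140°
tan(βl) = -0.841
For an open-circuited stub, Z_in = −jZ_0·cot(βl) = −jZ_0/tan(βl)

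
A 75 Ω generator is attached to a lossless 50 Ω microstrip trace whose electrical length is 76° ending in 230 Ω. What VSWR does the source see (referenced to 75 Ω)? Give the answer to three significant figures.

VSWR ≈ 6.68

tan(βl) = 4.01
Z_in = Z_0·(Z_L + jZ_0·tanβl)/(Z_0 + jZ_L·tanβl) = 11.5 − j11.8 Ω
Γ_s = (Z_in − Z_s)/(Z_in + Z_s) = (-63.5 − j11.8)/(86.5 − j11.8), |Γ_s| = 0.74
VSWR = (1 + |Γ_s|)/(1 − |Γ_s|)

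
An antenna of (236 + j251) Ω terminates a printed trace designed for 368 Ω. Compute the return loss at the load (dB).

RL ≈ 7.26 dB

Γ = (-132 + j251)/(604 + j251), |Γ| = 0.434
RL = −20·log₁₀|Γ| = −20·log₁₀(0.434)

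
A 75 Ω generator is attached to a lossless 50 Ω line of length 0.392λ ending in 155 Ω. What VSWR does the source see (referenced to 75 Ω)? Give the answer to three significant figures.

βl = 2π × 0.392 = 141°
tan(βl) = -0.806
Z_in = Z_0·(Z_L + jZ_0·tanβl)/(Z_0 + jZ_L·tanβl) = 35.3 + j47.9 Ω
Γ_s = (Z_in − Z_s)/(Z_in + Z_s) = (-39.7 + j47.9)/(110 + j47.9), |Γ_s| = 0.517
VSWR = (1 + |Γ_s|)/(1 − |Γ_s|)

VSWR ≈ 3.14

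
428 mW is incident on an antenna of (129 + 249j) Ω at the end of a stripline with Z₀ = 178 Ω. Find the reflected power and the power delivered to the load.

P_reflected ≈ 176 mW; P_delivered ≈ 252 mW

|Γ| = |(-49 + j249)/(307 + j249)| = 0.642
|Γ|² = 0.412
P_refl = |Γ|²·P_inc = 176 mW, P_del = (1 − |Γ|²)·P_inc = 252 mW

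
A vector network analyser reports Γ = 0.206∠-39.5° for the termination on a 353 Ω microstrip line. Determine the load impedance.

Z_L ≈ 467 − j128 Ω

Z_L = Z_0·(1 + Γ)/(1 − Γ) = 353·(1.16 − j0.131)/(0.841 + j0.131)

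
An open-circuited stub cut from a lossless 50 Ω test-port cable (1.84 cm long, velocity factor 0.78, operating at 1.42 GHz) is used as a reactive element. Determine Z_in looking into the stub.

Z_in ≈ −j59.2 Ω

λ = v/f = 0.78·c / 1.42 GHz = 0.165 m
βl = 2π·l/λ = 2π × 0.112 = 40.2°
tan(βl) = 0.845
For an open-circuited stub, Z_in = −jZ_0·cot(βl) = −jZ_0/tan(βl)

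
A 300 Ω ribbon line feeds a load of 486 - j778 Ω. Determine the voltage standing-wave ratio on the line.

Γ = (Z_L − Z_0)/(Z_L + Z_0) = (186 − j778)/(786 − j778)
|Γ| = 800/1110 = 0.723
VSWR = (1 + |Γ|)/(1 − |Γ|) = 1.72/0.277

VSWR ≈ 6.23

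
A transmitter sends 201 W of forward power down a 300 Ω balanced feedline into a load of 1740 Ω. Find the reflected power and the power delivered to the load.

P_reflected ≈ 100 W; P_delivered ≈ 101 W

Γ = (1740 − 300)/(1740 + 300) = 0.706
|Γ|² = 0.498
P_refl = |Γ|²·P_inc = 100 W, P_del = (1 − |Γ|²)·P_inc = 101 W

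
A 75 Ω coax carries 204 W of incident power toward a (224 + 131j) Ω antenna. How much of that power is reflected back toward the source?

|Γ| = |(149 + j131)/(299 + j131)| = 0.608
|Γ|² = 0.369
P_refl = |Γ|²·P_inc = 75.4 W, P_del = (1 − |Γ|²)·P_inc = 129 W

P_reflected ≈ 75.4 W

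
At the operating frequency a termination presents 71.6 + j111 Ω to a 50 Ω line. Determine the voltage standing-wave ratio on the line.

Γ = (Z_L − Z_0)/(Z_L + Z_0) = (21.6 + j111)/(121.6 + j111)
|Γ| = 113/165 = 0.687
VSWR = (1 + |Γ|)/(1 − |Γ|) = 1.69/0.313

VSWR ≈ 5.39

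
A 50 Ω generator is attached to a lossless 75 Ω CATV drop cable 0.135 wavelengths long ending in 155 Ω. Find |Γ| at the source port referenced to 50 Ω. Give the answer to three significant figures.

βl = 2π × 0.135 = 48.6°
tan(βl) = 1.13
Z_in = Z_0·(Z_L + jZ_0·tanβl)/(Z_0 + jZ_L·tanβl) = 54.6 − j42.8 Ω
Γ_s = (Z_in − Z_s)/(Z_in + Z_s) = (4.57 − j42.8)/(105 − j42.8), |Γ_s| = 0.381

|Γ| ≈ 0.381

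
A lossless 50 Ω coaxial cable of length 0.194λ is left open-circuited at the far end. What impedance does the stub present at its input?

Z_in ≈ −j18.4 Ω

βl = 2π × 0.194 = 69.8°
tan(βl) = 2.72
For an open-circuited stub, Z_in = −jZ_0·cot(βl) = −jZ_0/tan(βl)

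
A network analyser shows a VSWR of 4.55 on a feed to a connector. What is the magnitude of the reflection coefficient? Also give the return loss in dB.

|Γ| = (S − 1)/(S + 1) = (4.55 − 1)/(4.55 + 1) = 3.55/5.55
RL = −20·log₁₀|Γ| = −20·log₁₀(0.64)

|Γ| ≈ 0.64; return loss ≈ 3.88 dB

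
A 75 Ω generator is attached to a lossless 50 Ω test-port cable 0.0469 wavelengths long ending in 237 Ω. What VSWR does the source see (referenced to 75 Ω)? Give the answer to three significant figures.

VSWR ≈ 3.51

βl = 2π × 0.0469 = 16.9°
tan(βl) = 0.304
Z_in = Z_0·(Z_L + jZ_0·tanβl)/(Z_0 + jZ_L·tanβl) = 84.3 − j106 Ω
Γ_s = (Z_in − Z_s)/(Z_in + Z_s) = (9.32 − j106)/(159 − j106), |Γ_s| = 0.557
VSWR = (1 + |Γ_s|)/(1 − |Γ_s|)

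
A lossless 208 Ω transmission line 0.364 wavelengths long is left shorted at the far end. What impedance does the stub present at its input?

Z_in ≈ −j239 Ω

βl = 2π × 0.364 = 131°
tan(βl) = -1.15
For a shorted stub, Z_in = jZ_0·tan(βl)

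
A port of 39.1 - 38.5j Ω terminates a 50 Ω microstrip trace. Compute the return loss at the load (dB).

RL ≈ 7.7 dB

Γ = (-10.9 − j38.5)/(89.1 − j38.5), |Γ| = 0.412
RL = −20·log₁₀|Γ| = −20·log₁₀(0.412)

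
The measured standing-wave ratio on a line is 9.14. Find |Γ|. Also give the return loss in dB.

|Γ| ≈ 0.803; return loss ≈ 1.91 dB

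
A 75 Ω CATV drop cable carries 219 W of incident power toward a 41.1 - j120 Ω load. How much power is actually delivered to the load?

P_delivered ≈ 96.9 W

|Γ| = |(-33.9 − j120)/(116.1 − j120)| = 0.747
|Γ|² = 0.558
P_refl = |Γ|²·P_inc = 122 W, P_del = (1 − |Γ|²)·P_inc = 96.9 W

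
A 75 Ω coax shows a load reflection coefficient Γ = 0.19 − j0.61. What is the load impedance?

Z_L = Z_0·(1 + Γ)/(1 − Γ) = 75·(1.19 − j0.61)/(0.81 + j0.61)

Z_L ≈ 43.2 − j89 Ω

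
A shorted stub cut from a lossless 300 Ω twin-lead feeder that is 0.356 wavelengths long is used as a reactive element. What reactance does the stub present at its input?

βl = 2π × 0.356 = 128°
tan(βl) = -1.27
For a shorted stub, Z_in = jZ_0·tan(βl)

X_in ≈ -382 Ω (capacitive)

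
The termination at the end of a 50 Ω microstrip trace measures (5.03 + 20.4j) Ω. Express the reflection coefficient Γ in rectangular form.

Γ = (Z_L − Z_0)/(Z_L + Z_0) = (-44.97 + j20.4)/(55.03 + j20.4)

Γ ≈ -0.598 + j0.592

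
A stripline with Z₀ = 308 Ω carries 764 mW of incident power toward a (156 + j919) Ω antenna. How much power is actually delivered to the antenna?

|Γ| = |(-152 + j919)/(464 + j919)| = 0.905
|Γ|² = 0.819
P_refl = |Γ|²·P_inc = 625 mW, P_del = (1 − |Γ|²)·P_inc = 139 mW

P_delivered ≈ 139 mW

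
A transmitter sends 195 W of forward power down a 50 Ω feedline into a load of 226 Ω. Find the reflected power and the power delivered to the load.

P_reflected ≈ 79.3 W; P_delivered ≈ 116 W

Γ = (226 − 50)/(226 + 50) = 0.638
|Γ|² = 0.407
P_refl = |Γ|²·P_inc = 79.3 W, P_del = (1 − |Γ|²)·P_inc = 116 W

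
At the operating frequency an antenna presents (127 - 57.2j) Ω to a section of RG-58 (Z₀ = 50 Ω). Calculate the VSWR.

Γ = (Z_L − Z_0)/(Z_L + Z_0) = (77 − j57.2)/(177 − j57.2)
|Γ| = 95.9/186 = 0.516
VSWR = (1 + |Γ|)/(1 − |Γ|) = 1.52/0.484

VSWR ≈ 3.13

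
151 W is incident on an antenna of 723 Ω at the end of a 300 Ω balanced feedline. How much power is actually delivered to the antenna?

P_delivered ≈ 125 W

Γ = (723 − 300)/(723 + 300) = 0.413
|Γ|² = 0.171
P_refl = |Γ|²·P_inc = 25.8 W, P_del = (1 − |Γ|²)·P_inc = 125 W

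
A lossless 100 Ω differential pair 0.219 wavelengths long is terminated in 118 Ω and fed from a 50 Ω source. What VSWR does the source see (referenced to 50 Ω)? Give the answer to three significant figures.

βl = 2π × 0.219 = 78.8°
tan(βl) = 5.07
Z_in = Z_0·(Z_L + jZ_0·tanβl)/(Z_0 + jZ_L·tanβl) = 85.6 − j5.41 Ω
Γ_s = (Z_in − Z_s)/(Z_in + Z_s) = (35.6 − j5.41)/(136 − j5.41), |Γ_s| = 0.266
VSWR = (1 + |Γ_s|)/(1 − |Γ_s|)

VSWR ≈ 1.72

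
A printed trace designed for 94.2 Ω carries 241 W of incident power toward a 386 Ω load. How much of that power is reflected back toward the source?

P_reflected ≈ 89 W

Γ = (386 − 94.2)/(386 + 94.2) = 0.608
|Γ|² = 0.369
P_refl = |Γ|²·P_inc = 89 W, P_del = (1 − |Γ|²)·P_inc = 152 W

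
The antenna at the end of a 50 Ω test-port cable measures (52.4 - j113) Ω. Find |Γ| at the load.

|Γ| ≈ 0.741

Γ = (Z_L − Z_0)/(Z_L + Z_0) = (2.4 − j113)/(102.4 − j113)
|Γ| = 113/152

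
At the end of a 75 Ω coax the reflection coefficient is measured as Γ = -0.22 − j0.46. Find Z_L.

Z_L ≈ 32.6 − j40.6 Ω

Z_L = Z_0·(1 + Γ)/(1 − Γ) = 75·(0.78 − j0.46)/(1.22 + j0.46)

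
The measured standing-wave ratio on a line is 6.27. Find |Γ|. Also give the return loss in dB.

|Γ| ≈ 0.725; return loss ≈ 2.79 dB

|Γ| = (S − 1)/(S + 1) = (6.27 − 1)/(6.27 + 1) = 5.27/7.27
RL = −20·log₁₀|Γ| = −20·log₁₀(0.725)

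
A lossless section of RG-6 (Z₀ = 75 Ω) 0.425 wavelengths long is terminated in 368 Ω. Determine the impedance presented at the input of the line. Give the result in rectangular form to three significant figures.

βl = 2π × 0.425 = 153°
tan(βl) = tan(153°) = -0.51
Z_in = Z_0·(Z_L + jZ_0·tanβl)/(Z_0 + jZ_L·tanβl)
     = 75·(368 − j38.2)/(75 − j188)

Z_in ≈ 63.9 + j122 Ω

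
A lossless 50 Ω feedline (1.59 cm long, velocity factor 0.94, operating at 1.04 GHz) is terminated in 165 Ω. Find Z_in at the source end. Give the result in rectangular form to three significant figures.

λ = v/f = 0.94·c / 1.04 GHz = 0.271 m
βl = 2π·l/λ = 2π × 0.0586 = 21.1°
tan(βl) = tan(21.1°) = 0.386
Z_in = Z_0·(Z_L + jZ_0·tanβl)/(Z_0 + jZ_L·tanβl)
     = 50·(165 + j19.3)/(50 + j63.7)

Z_in ≈ 72.3 − j72.8 Ω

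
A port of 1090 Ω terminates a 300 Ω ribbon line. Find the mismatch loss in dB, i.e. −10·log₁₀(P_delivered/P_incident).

Γ = (1090 − 300)/(1090 + 300) = 0.568
|Γ|² = 0.323, so P_del/P_inc = 1 − |Γ|² = 0.677
ML = −10·log₁₀(1 − |Γ|²)

mismatch loss ≈ 1.69 dB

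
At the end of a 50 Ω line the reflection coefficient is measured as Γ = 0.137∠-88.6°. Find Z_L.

Z_L = Z_0·(1 + Γ)/(1 − Γ) = 50·(1 − j0.137)/(0.997 + j0.137)

Z_L ≈ 48.5 − j13.5 Ω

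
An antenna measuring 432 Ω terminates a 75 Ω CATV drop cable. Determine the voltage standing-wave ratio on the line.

Γ = (432 − 75)/(432 + 75) = 0.704
VSWR = (1 + 0.704)/(1 − 0.704)

VSWR ≈ 5.76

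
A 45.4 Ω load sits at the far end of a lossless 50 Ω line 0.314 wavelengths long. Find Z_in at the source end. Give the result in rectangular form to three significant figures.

Z_in ≈ 53.3 − j3.71 Ω

βl = 2π × 0.314 = 113°
tan(βl) = tan(113°) = -2.35
Z_in = Z_0·(Z_L + jZ_0·tanβl)/(Z_0 + jZ_L·tanβl)
     = 50·(45.4 − j118)/(50 − j107)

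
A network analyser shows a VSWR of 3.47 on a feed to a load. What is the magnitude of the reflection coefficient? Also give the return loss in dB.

|Γ| ≈ 0.553; return loss ≈ 5.15 dB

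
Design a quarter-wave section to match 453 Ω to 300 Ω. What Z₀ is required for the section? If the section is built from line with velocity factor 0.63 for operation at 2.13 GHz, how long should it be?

Z_qwt ≈ 369 Ω; length ≈ 2.22 cm

Z_qwt = √(Z_0·R_L) = √(300 × 453) = √135900
λ = 0.63·c/f = 0.0887 m, so l = λ/4 = 0.0222 m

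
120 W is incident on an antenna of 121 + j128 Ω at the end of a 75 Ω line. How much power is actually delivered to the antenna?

P_delivered ≈ 79.5 W

|Γ| = |(46 + j128)/(196 + j128)| = 0.581
|Γ|² = 0.338
P_refl = |Γ|²·P_inc = 40.5 W, P_del = (1 − |Γ|²)·P_inc = 79.5 W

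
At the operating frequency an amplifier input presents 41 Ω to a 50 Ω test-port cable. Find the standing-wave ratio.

Γ = (41 − 50)/(41 + 50) = -0.0989
VSWR = (1 + 0.0989)/(1 − 0.0989)

VSWR ≈ 1.22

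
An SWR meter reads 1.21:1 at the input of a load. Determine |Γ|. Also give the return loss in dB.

|Γ| ≈ 0.095; return loss ≈ 20.4 dB

|Γ| = (S − 1)/(S + 1) = (1.21 − 1)/(1.21 + 1) = 0.21/2.21
RL = −20·log₁₀|Γ| = −20·log₁₀(0.095)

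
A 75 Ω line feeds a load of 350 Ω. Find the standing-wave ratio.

For a purely resistive load, VSWR = R_L/Z_0 or Z_0/R_L (whichever > 1) = 350/75

VSWR ≈ 4.67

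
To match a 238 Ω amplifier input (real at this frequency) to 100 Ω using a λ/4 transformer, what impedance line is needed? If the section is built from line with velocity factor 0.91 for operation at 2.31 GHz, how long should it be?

Z_qwt ≈ 154 Ω; length ≈ 2.95 cm

Z_qwt = √(Z_0·R_L) = √(100 × 238) = √23800
λ = 0.91·c/f = 0.118 m, so l = λ/4 = 0.0295 m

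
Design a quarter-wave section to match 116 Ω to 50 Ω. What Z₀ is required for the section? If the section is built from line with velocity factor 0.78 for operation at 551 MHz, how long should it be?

Z_qwt ≈ 76.2 Ω; length ≈ 10.6 cm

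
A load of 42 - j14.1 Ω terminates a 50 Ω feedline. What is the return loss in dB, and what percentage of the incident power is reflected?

Γ = (-8 − j14.1)/(92 − j14.1), |Γ| = 0.174
RL = −20·log₁₀(0.174) = 15.2 dB
P_refl/P_inc = |Γ|² = 0.0303

RL ≈ 15.2 dB; 3.03% of incident power reflected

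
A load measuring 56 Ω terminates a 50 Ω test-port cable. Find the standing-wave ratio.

VSWR ≈ 1.12

Γ = (56 − 50)/(56 + 50) = 0.0566
VSWR = (1 + 0.0566)/(1 − 0.0566)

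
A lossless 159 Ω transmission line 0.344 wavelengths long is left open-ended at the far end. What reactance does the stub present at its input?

X_in ≈ 107 Ω (inductive)

βl = 2π × 0.344 = 124°
tan(βl) = -1.49
For an open-ended stub, Z_in = −jZ_0·cot(βl) = −jZ_0/tan(βl)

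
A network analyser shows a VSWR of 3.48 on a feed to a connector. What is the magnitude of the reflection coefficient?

|Γ| ≈ 0.554

|Γ| = (S − 1)/(S + 1) = (3.48 − 1)/(3.48 + 1) = 2.48/4.48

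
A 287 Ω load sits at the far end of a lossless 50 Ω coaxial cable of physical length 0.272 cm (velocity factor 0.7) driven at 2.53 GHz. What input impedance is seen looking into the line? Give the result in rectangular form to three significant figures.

λ = v/f = 0.7·c / 2.53 GHz = 0.083 m
βl = 2π·l/λ = 2π × 0.0328 = 11.8°
tan(βl) = tan(11.8°) = 0.209
Z_in = Z_0·(Z_L + jZ_0·tanβl)/(Z_0 + jZ_L·tanβl)
     = 50·(287 + j10.4)/(50 + j59.9)

Z_in ≈ 123 − j137 Ω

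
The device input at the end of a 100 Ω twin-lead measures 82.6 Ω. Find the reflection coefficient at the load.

Γ = (Z_L − Z_0)/(Z_L + Z_0) = (82.6 − 100)/(82.6 + 100) = -17.4/182.6

Γ = -0.0953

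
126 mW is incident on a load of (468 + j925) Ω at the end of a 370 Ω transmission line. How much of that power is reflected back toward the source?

P_reflected ≈ 70 mW

|Γ| = |(98 + j925)/(838 + j925)| = 0.745
|Γ|² = 0.555
P_refl = |Γ|²·P_inc = 70 mW, P_del = (1 − |Γ|²)·P_inc = 56 mW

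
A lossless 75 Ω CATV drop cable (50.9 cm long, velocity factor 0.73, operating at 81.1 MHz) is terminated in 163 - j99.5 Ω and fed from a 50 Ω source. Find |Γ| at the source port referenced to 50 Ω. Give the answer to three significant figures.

|Γ| ≈ 0.367

λ = v/f = 0.73·c / 81.1 MHz = 2.7 m
βl = 2π·l/λ = 2π × 0.188 = 67.9°
tan(βl) = 2.46
Z_in = Z_0·(Z_L + jZ_0·tanβl)/(Z_0 + jZ_L·tanβl) = 24.6 − j10.9 Ω
Γ_s = (Z_in − Z_s)/(Z_in + Z_s) = (-25.4 − j10.9)/(74.6 − j10.9), |Γ_s| = 0.367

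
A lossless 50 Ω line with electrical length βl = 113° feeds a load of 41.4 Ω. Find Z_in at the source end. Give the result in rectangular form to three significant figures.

Z_in ≈ 56.4 − j7.71 Ω

tan(βl) = tan(113°) = -2.36
Z_in = Z_0·(Z_L + jZ_0·tanβl)/(Z_0 + jZ_L·tanβl)
     = 50·(41.4 − j118)/(50 − j97.5)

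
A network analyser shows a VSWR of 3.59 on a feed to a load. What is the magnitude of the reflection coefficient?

|Γ| = (S − 1)/(S + 1) = (3.59 − 1)/(3.59 + 1) = 2.59/4.59

|Γ| ≈ 0.564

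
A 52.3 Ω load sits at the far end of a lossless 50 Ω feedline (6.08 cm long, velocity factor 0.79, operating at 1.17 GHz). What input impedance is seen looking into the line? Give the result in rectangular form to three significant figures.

λ = v/f = 0.79·c / 1.17 GHz = 0.203 m
βl = 2π·l/λ = 2π × 0.3 = 108°
tan(βl) = tan(108°) = -3.07
Z_in = Z_0·(Z_L + jZ_0·tanβl)/(Z_0 + jZ_L·tanβl)
     = 50·(52.3 − j153)/(50 − j160)

Z_in ≈ 48.2 + j1.28 Ω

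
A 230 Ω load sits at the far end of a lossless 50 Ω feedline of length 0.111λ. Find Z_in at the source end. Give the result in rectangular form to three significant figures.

βl = 2π × 0.111 = 40°
tan(βl) = tan(40°) = 0.838
Z_in = Z_0·(Z_L + jZ_0·tanβl)/(Z_0 + jZ_L·tanβl)
     = 50·(230 + j41.9)/(50 + j193)

Z_in ≈ 24.7 − j53.3 Ω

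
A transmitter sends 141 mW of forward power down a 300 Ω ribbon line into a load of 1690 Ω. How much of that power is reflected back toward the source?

Γ = (1690 − 300)/(1690 + 300) = 0.698
|Γ|² = 0.488
P_refl = |Γ|²·P_inc = 68.8 mW, P_del = (1 − |Γ|²)·P_inc = 72.2 mW

P_reflected ≈ 68.8 mW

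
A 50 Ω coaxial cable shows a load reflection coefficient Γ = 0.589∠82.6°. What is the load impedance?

Z_L = Z_0·(1 + Γ)/(1 − Γ) = 50·(1.08 + j0.584)/(0.924 − j0.584)

Z_L ≈ 27.3 + j48.9 Ω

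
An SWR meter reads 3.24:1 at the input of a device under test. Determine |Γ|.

|Γ| = (S − 1)/(S + 1) = (3.24 − 1)/(3.24 + 1) = 2.24/4.24

|Γ| ≈ 0.528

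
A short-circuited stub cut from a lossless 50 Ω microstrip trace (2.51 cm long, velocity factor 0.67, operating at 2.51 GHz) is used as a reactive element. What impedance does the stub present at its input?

λ = v/f = 0.67·c / 2.51 GHz = 0.0801 m
βl = 2π·l/λ = 2π × 0.313 = 113°
tan(βl) = -2.37
For a short-circuited stub, Z_in = jZ_0·tan(βl)

Z_in ≈ −j119 Ω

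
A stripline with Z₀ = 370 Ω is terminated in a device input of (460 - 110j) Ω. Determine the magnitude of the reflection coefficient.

|Γ| ≈ 0.17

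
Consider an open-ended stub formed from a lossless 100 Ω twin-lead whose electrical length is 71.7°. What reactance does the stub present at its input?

X_in ≈ -33.1 Ω (capacitive)

tan(βl) = 3.02
For an open-ended stub, Z_in = −jZ_0·cot(βl) = −jZ_0/tan(βl)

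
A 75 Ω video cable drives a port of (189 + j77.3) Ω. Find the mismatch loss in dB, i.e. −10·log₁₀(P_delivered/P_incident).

Γ = (114 + j77.3)/(264 + j77.3), |Γ| = 0.501
|Γ|² = 0.251, so P_del/P_inc = 1 − |Γ|² = 0.749
ML = −10·log₁₀(1 − |Γ|²)

mismatch loss ≈ 1.25 dB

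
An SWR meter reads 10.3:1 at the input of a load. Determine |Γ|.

|Γ| ≈ 0.823

|Γ| = (S − 1)/(S + 1) = (10.3 − 1)/(10.3 + 1) = 9.3/11.3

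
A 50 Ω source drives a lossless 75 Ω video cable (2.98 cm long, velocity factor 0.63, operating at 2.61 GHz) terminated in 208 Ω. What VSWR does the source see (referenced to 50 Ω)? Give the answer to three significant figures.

λ = v/f = 0.63·c / 2.61 GHz = 0.0724 m
βl = 2π·l/λ = 2π × 0.412 = 148°
tan(βl) = -0.621
Z_in = Z_0·(Z_L + jZ_0·tanβl)/(Z_0 + jZ_L·tanβl) = 72.6 + j78.6 Ω
Γ_s = (Z_in − Z_s)/(Z_in + Z_s) = (22.6 + j78.6)/(123 + j78.6), |Γ_s| = 0.561
VSWR = (1 + |Γ_s|)/(1 − |Γ_s|)

VSWR ≈ 3.56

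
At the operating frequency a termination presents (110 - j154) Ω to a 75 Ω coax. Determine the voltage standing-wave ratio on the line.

VSWR ≈ 4.82

Γ = (Z_L − Z_0)/(Z_L + Z_0) = (35 − j154)/(185 − j154)
|Γ| = 158/241 = 0.656
VSWR = (1 + |Γ|)/(1 − |Γ|) = 1.66/0.344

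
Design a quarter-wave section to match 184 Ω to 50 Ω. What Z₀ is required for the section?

Z_qwt = √(Z_0·R_L) = √(50 × 184) = √9200

Z_qwt ≈ 95.9 Ω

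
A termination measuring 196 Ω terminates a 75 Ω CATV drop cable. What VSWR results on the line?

Γ = (196 − 75)/(196 + 75) = 0.446
VSWR = (1 + 0.446)/(1 − 0.446)

VSWR ≈ 2.61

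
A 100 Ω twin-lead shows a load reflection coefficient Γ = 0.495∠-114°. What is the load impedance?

Z_L = Z_0·(1 + Γ)/(1 − Γ) = 100·(0.799 − j0.452)/(1.2 + j0.452)

Z_L ≈ 45.8 − j54.9 Ω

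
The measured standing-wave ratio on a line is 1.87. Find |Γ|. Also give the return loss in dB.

|Γ| ≈ 0.303; return loss ≈ 10.4 dB

|Γ| = (S − 1)/(S + 1) = (1.87 − 1)/(1.87 + 1) = 0.87/2.87
RL = −20·log₁₀|Γ| = −20·log₁₀(0.303)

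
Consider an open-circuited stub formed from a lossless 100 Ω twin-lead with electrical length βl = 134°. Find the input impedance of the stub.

Z_in ≈ +j96.6 Ω

tan(βl) = -1.04
For an open-circuited stub, Z_in = −jZ_0·cot(βl) = −jZ_0/tan(βl)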